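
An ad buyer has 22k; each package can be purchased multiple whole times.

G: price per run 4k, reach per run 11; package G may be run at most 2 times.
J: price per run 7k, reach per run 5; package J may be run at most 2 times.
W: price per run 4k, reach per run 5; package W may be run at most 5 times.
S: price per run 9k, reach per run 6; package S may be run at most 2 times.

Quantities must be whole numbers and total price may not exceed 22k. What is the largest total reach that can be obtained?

37

2×G, 1×W, and 1×S: price 21 ≤ 22, reach 2·11 + 1·5 + 1·6 = 33.
2×G and 3×W: price 20 ≤ 22, reach 2·11 + 3·5 = 37.
Best is 37.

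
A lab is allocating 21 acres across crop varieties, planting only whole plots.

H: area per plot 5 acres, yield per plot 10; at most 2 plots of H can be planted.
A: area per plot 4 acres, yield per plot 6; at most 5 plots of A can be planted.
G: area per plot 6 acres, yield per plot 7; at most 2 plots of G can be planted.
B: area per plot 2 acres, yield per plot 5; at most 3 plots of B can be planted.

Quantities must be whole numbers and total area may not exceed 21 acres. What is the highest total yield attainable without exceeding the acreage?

B has the best ratio (5/2); taking only B gives at most 3×5 = 15 (stopped by the supply cap of 3).
Mixing does better — 2×H, 1×A, and 3×B: area 20 ≤ 21, yield 2·10 + 1·6 + 3·5 = 41.

41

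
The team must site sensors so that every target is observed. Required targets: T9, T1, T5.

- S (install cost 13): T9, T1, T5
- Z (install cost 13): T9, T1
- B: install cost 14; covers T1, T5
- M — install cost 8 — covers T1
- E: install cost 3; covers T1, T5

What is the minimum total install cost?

13

The greedy cost-per-new-target heuristic would pick E and S for 16, but a cheaper cover exists.
S alone covers T9, T1, T5 — every target.
Total install cost: 13.
No cover costs less than 13.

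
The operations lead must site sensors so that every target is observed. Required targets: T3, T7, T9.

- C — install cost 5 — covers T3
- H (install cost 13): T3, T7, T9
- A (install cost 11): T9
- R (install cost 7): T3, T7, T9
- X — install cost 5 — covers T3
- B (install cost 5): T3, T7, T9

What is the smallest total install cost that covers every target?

5

This is an integer covering problem.
B alone covers T3, T7, T9 — every target.
Total install cost: 5.
No cover costs less than 5.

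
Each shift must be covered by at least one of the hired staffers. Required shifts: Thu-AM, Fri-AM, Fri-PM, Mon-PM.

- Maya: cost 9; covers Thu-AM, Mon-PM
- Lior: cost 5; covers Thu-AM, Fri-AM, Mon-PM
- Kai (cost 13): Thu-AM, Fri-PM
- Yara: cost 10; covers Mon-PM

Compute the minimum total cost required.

Choose Lior and Kai: together they cover Thu-AM, Fri-AM, Fri-PM, Mon-PM — every shift.
Total cost: 5 + 13 = 18.
No cover costs less than 18.

18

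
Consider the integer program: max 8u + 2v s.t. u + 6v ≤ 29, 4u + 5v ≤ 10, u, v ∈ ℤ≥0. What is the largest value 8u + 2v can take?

(u,v)=(2,0): 1·2+6·0=2≤29, 4·2+5·0=8≤10, objective 16.
(u,v)=(1,1): 1·1+6·1=7≤29, 4·1+5·1=9≤10, objective 10.
(u,v)=(1,0): 1·1+6·0=1≤29, 4·1+5·0=4≤10, objective 8.
No feasible integer point exceeds 16.

16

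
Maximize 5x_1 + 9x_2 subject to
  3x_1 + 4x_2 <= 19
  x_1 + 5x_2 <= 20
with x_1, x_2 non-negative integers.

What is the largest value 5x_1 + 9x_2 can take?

The continuous relaxation peaks at (1.36, 3.73) with value 40.36; rounding to a feasible lattice point costs some objective.
(x_1,x_2)=(2,3): 3·2+4·3=18≤19, 1·2+5·3=17≤20, objective 37.
(x_1,x_2)=(0,4): 3·0+4·4=16≤19, 1·0+5·4=20≤20, objective 36.
Maximum is 37 at (x_1,x_2)=(2,3).

37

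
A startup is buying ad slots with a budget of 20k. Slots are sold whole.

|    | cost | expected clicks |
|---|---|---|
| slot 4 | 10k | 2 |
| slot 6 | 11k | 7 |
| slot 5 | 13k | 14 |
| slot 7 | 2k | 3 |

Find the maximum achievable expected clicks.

17

This is an integer program with binary decision variables.
Allowing fractional choices, the relaxed optimum would be about 20.2, but ad slots are indivisible.
slot 5: cost 13 ≤ 20, expected clicks 14.
slot 5 + slot 7: cost 13 + 2 = 15 ≤ 20, expected clicks 14 + 3 = 17.
slot 6 + slot 7: cost 11 + 2 = 13 ≤ 20, expected clicks 7 + 3 = 10.
Best is slot 5 and slot 7 with total expected clicks 17.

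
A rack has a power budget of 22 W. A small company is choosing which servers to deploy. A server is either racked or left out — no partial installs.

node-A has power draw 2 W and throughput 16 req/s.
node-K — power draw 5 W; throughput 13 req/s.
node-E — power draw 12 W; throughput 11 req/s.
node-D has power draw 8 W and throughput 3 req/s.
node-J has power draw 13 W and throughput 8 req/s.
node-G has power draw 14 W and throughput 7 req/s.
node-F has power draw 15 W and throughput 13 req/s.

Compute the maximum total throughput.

42

Allowing fractional choices, the relaxed optimum would be about 42.6, but servers are indivisible.
node-A + node-K + node-J: power draw 2 + 5 + 13 = 20 ≤ 22, throughput 16 + 13 + 8 = 37.
node-A + node-K + node-F: power draw 2 + 5 + 15 = 22 ≤ 22, throughput 16 + 13 + 13 = 42.
node-A + node-K + node-E: power draw 2 + 5 + 12 = 19 ≤ 22, throughput 16 + 13 + 11 = 40.
Best is node-A, node-K, and node-F with total throughput 42.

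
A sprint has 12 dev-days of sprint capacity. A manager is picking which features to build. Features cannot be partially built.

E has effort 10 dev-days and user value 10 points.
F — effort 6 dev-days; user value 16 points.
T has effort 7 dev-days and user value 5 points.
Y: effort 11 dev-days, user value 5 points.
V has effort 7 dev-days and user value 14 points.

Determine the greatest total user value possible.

16

Allowing fractional choices, the relaxed optimum would be about 28.0, but features are indivisible.
V: effort 7 ≤ 12, user value 14.
F: effort 6 ≤ 12, user value 16.
E: effort 10 ≤ 12, user value 10.
Best is F with total user value 16.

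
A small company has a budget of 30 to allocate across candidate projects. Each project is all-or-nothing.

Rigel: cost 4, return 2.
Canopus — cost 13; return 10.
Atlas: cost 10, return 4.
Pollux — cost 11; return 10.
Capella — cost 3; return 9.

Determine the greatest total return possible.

29

This is a 0-1 knapsack instance.
Allowing fractional choices, the relaxed optimum would be about 30.5, but projects are indivisible.
Canopus + Pollux + Capella: cost 13 + 11 + 3 = 27 ≤ 30, return 10 + 10 + 9 = 29.
Rigel + Canopus + Atlas + Capella: cost 4 + 13 + 10 + 3 = 30 ≤ 30, return 2 + 10 + 4 + 9 = 25.
Rigel + Atlas + Pollux + Capella: cost 4 + 10 + 11 + 3 = 28 ≤ 30, return 2 + 4 + 10 + 9 = 25.
Best is Canopus, Pollux, and Capella with total return 29.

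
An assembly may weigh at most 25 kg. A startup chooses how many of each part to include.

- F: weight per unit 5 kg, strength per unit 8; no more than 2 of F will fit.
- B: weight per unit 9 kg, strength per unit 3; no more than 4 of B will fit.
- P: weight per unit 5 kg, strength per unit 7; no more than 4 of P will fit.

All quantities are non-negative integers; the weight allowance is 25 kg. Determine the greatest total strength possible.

37

Take 2×F and 3×P: weight 25 ≤ 25, strength 2·8 + 3·7 = 37.
F has the best ratio (8/5) and is taken to its limit of 2; remaining capacity is filled optimally with the others.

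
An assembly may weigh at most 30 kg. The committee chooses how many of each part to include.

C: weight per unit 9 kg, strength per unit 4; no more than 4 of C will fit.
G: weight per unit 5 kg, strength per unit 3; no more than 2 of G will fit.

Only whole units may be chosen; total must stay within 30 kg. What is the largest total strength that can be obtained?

14

Take 2×C and 2×G: weight 28 ≤ 30, strength 2·4 + 2·3 = 14.
G has the best ratio (3/5) and is taken to its limit of 2; remaining capacity is filled optimally with the others.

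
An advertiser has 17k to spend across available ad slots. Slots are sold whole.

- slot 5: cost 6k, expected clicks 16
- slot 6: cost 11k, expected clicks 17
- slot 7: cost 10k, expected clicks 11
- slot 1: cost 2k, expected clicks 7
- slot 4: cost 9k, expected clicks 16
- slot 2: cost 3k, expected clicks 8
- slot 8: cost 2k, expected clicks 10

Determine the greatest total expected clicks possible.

42

slot 5 + slot 1 + slot 2 + slot 8: cost 6 + 2 + 3 + 2 = 13 ≤ 17, expected clicks 16 + 7 + 8 + 10 = 41.
slot 1 + slot 4 + slot 2 + slot 8: cost 2 + 9 + 3 + 2 = 16 ≤ 17, expected clicks 7 + 16 + 8 + 10 = 41.
slot 5 + slot 4 + slot 8: cost 6 + 9 + 2 = 17 ≤ 17, expected clicks 16 + 16 + 10 = 42.
Best is slot 5, slot 4, and slot 8 with total expected clicks 42.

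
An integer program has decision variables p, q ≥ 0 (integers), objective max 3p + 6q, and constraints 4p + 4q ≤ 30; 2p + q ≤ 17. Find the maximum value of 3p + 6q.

Relaxing integrality, the LP optimum is 45.00 at (p,q) = (0, 7.5), which is not an integer point.
(p,q)=(0,7): 4·0+4·7=28≤30, 2·0+1·7=7≤17, objective 42.
(p,q)=(1,6): 4·1+4·6=28≤30, 2·1+1·6=8≤17, objective 39.
(p,q)=(0,6): 4·0+4·6=24≤30, 2·0+1·6=6≤17, objective 36.
No feasible integer point exceeds 42.

42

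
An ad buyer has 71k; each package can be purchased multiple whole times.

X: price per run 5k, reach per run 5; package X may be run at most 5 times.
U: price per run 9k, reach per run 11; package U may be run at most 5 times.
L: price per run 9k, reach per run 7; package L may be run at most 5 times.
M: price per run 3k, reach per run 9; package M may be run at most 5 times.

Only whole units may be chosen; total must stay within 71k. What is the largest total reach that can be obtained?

2×X, 5×U, and 5×M: price 70 ≤ 71, reach 2·5 + 5·11 + 5·9 = 110.
4×X, 4×U, and 5×M: price 71 ≤ 71, reach 4·5 + 4·11 + 5·9 = 109.
Best is 110.

110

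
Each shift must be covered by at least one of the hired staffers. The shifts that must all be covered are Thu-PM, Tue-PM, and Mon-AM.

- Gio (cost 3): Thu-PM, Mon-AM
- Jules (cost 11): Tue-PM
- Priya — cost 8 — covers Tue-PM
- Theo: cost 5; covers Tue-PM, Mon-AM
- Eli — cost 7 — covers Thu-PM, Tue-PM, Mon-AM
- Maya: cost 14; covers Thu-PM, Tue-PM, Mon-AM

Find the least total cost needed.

7

The greedy cost-per-new-shift heuristic would pick Gio and Theo for 8, but a cheaper cover exists.
Eli alone covers Thu-PM, Tue-PM, Mon-AM — every shift.
Total cost: 7.
No cover costs less than 7.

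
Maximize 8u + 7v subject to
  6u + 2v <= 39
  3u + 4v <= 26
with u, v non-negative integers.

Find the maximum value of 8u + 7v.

The continuous relaxation peaks at (5.78, 2.17) with value 61.39; rounding to a feasible lattice point costs some objective.
(u,v)=(6,1): 6·6+2·1=38≤39, 3·6+4·1=22≤26, objective 55.
(u,v)=(5,2): 6·5+2·2=34≤39, 3·5+4·2=23≤26, objective 54.
No feasible integer point exceeds 55.

55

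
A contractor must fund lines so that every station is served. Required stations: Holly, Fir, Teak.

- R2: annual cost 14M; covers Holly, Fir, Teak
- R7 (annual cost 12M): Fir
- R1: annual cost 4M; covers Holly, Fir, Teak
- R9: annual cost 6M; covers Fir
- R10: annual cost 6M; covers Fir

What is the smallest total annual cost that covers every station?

R1 alone covers Holly, Fir, Teak — every station.
Total annual cost: 4.
No cover costs less than 4.

4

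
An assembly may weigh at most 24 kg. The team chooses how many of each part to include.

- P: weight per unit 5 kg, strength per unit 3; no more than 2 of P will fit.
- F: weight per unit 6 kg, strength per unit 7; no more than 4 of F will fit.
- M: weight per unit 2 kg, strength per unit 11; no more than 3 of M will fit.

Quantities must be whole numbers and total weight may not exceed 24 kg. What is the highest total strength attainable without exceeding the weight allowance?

Take 3×F and 3×M: weight 24 ≤ 24, strength 3·7 + 3·11 = 54.
M has the best ratio (11/2) and is taken to its limit of 3; remaining capacity is filled optimally with the others.

54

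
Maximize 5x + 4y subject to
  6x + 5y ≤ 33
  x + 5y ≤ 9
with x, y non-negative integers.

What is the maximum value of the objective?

(x,y)=(5,0) is feasible, giving 25.
(x,y)=(4,1) is feasible, giving 24.
The best lattice point is (5,0), giving 25.

25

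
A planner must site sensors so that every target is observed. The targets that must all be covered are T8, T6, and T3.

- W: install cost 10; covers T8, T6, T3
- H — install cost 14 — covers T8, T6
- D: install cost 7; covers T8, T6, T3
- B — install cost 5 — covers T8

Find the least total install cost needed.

D alone covers T8, T6, T3 — every target.
Total install cost: 7.
No cover costs less than 7.

7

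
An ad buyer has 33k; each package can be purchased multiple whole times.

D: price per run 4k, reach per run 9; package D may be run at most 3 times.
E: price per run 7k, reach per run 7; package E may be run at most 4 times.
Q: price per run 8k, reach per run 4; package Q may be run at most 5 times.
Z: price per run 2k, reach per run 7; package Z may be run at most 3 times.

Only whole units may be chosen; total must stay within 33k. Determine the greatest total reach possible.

62

This is a bounded integer knapsack.
Z has the best ratio (7/2); taking only Z gives at most 3×7 = 21 (stopped by the supply cap of 3).
Mixing does better — 3×D, 2×E, and 3×Z: price 32 ≤ 33, reach 3·9 + 2·7 + 3·7 = 62.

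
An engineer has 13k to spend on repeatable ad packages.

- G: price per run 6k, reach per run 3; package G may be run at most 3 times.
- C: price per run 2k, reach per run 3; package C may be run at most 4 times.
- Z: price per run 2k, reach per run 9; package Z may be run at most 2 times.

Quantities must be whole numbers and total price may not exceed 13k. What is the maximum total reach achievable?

30

This is a bounded integer knapsack.
3×C and 2×Z: price 10 ≤ 13, reach 3·3 + 2·9 = 27.
4×C and 2×Z: price 12 ≤ 13, reach 4·3 + 2·9 = 30.
Best is 30.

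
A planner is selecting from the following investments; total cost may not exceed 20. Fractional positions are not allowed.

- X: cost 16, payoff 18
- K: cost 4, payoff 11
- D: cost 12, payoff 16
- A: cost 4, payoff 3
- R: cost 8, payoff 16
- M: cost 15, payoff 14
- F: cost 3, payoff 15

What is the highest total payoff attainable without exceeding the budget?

45

K + R + F: cost 4 + 8 + 3 = 15 ≤ 20, payoff 11 + 16 + 15 = 42.
K + A + R + F: cost 4 + 4 + 8 + 3 = 19 ≤ 20, payoff 11 + 3 + 16 + 15 = 45.
Best is K, A, R, and F with total payoff 45.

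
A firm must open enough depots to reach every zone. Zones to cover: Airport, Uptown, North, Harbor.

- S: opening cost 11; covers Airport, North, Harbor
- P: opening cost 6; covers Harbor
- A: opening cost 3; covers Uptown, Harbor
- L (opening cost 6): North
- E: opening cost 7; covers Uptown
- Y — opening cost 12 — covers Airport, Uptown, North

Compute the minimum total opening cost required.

14

Choose S and A: together they cover Airport, Uptown, North, Harbor — every zone.
Total opening cost: 11 + 3 = 14.
No cover costs less than 14.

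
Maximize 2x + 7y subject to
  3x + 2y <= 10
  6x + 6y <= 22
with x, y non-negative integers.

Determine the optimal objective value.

(x,y)=(0,3) is feasible, giving 21.
(x,y)=(1,2) is feasible, giving 16.
The best lattice point is (0,3), giving 21.

21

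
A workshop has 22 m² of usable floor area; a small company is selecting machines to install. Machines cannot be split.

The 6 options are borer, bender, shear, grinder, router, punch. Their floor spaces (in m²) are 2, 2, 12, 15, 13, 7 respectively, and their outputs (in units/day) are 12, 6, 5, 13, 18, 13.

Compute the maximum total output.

borer + bender + router: floor space 2 + 2 + 13 = 17 ≤ 22, output 12 + 6 + 18 = 36.
bender + router + punch: floor space 2 + 13 + 7 = 22 ≤ 22, output 6 + 18 + 13 = 37.
borer + router + punch: floor space 2 + 13 + 7 = 22 ≤ 22, output 12 + 18 + 13 = 43.
Best is borer, router, and punch with total output 43.

43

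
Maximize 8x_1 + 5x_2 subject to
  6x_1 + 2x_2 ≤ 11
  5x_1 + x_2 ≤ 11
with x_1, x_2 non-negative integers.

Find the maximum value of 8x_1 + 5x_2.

25

(x_1,x_2)=(0,5) is feasible, giving 25.
(x_1,x_2)=(0,4) is feasible, giving 20.
No feasible integer point exceeds 25.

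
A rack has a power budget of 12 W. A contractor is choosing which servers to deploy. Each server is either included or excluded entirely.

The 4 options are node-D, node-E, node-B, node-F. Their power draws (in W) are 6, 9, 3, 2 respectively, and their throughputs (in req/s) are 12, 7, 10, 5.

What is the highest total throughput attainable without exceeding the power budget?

27

This is an integer program with binary decision variables.
Allowing fractional choices, the relaxed optimum would be about 27.8, but servers are indivisible.
node-D + node-B: power draw 6 + 3 = 9 ≤ 12, throughput 12 + 10 = 22.
node-D + node-B + node-F: power draw 6 + 3 + 2 = 11 ≤ 12, throughput 12 + 10 + 5 = 27.
Best is node-D, node-B, and node-F with total throughput 27.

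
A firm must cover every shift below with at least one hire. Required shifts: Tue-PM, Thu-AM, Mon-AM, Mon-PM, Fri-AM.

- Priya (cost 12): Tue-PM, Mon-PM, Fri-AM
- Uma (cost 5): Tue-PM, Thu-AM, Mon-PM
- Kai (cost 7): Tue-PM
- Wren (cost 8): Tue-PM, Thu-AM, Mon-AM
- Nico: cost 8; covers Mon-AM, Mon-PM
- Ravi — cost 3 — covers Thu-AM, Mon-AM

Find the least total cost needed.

This is a weighted set-cover instance.
The greedy cost-per-new-shift heuristic would pick Ravi, Uma, and Priya for 20, but a cheaper cover exists.
Choose Priya and Ravi: together they cover Tue-PM, Thu-AM, Mon-AM, Mon-PM, Fri-AM — every shift.
Total cost: 12 + 3 = 15.
No cover costs less than 15.

15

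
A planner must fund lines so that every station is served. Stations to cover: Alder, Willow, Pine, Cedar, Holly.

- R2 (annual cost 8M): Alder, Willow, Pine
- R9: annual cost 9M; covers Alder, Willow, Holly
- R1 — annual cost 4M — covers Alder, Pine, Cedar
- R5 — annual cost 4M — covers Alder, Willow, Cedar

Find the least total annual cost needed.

13

The greedy cost-per-new-station heuristic would pick R1, R5, and R9 for 17, but a cheaper cover exists.
Choose R9 and R1: together they cover Alder, Willow, Pine, Cedar, Holly — every station.
Total annual cost: 9 + 4 = 13.
No cover costs less than 13.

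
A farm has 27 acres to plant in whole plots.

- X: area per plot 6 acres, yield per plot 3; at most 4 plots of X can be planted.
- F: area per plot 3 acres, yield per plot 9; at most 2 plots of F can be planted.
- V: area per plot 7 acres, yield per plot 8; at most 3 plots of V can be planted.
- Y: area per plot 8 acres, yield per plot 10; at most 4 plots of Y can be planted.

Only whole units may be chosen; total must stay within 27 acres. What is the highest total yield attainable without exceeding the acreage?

42

2×F and 3×V: area 27 ≤ 27, yield 2·9 + 3·8 = 42.
1×F and 3×Y: area 27 ≤ 27, yield 1·9 + 3·10 = 39.
Best is 42.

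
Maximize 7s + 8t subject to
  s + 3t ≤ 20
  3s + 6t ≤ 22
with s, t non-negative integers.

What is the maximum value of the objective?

(s,t)=(7,0): 1·7+3·0=7≤20, 3·7+6·0=21≤22, objective 49.
(s,t)=(6,0): 1·6+3·0=6≤20, 3·6+6·0=18≤22, objective 42.
No feasible integer point exceeds 49.

49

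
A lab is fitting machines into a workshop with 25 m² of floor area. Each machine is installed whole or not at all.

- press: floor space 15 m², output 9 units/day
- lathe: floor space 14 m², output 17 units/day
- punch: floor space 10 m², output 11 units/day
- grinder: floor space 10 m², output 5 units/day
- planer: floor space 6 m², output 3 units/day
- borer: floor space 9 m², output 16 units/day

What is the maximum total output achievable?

33

This is a 0-1 knapsack instance.
Take lathe and borer: floor space 14 + 9 = 23 ≤ 25, output 17 + 16 = 33.
No other feasible combination does better.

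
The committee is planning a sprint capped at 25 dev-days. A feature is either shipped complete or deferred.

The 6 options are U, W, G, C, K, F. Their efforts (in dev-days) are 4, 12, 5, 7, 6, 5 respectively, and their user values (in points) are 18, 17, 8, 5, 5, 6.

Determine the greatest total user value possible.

43

This is a 0-1 knapsack instance.
Allowing fractional choices, the relaxed optimum would be about 47.8, but features are indivisible.
U + W + F: effort 4 + 12 + 5 = 21 ≤ 25, user value 18 + 17 + 6 = 41.
U + W + K: effort 4 + 12 + 6 = 22 ≤ 25, user value 18 + 17 + 5 = 40.
U + W + G: effort 4 + 12 + 5 = 21 ≤ 25, user value 18 + 17 + 8 = 43.
Best is U, W, and G with total user value 43.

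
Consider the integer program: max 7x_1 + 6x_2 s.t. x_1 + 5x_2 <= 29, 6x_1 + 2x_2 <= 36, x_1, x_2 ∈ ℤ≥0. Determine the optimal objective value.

(x_1,x_2)=(4,5): 1·4+5·5=29≤29, 6·4+2·5=34≤36, objective 58.
(x_1,x_2)=(5,3): 1·5+5·3=20≤29, 6·5+2·3=36≤36, objective 53.
Maximum is 58 at (x_1,x_2)=(4,5).

58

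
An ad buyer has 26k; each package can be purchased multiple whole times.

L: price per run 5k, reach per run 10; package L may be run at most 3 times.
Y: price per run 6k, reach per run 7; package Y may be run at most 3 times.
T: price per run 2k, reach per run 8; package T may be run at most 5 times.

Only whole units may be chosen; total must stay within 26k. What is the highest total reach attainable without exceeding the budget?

This is a bounded integer knapsack.
T has the best ratio (8/2); taking only T gives at most 5×8 = 40 (stopped by the supply cap of 5).
Mixing does better — 3×L and 5×T: price 25 ≤ 26, reach 3·10 + 5·8 = 70.

70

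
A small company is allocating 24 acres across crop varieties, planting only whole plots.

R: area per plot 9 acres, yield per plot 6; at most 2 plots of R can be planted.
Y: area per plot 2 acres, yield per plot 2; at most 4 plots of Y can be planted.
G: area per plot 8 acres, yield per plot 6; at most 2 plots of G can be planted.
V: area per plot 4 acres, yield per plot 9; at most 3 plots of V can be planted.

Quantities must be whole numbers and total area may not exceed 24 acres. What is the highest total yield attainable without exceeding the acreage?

Take 2×Y, 1×G, and 3×V: area 24 ≤ 24, yield 2·2 + 1·6 + 3·9 = 37.
V has the best ratio (9/4) and is taken to its limit of 3; remaining capacity is filled optimally with the others.

37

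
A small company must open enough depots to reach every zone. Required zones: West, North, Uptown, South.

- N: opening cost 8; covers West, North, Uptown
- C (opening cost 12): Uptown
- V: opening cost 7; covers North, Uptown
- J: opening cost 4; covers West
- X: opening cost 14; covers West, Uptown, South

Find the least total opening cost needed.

21

This is a weighted set-cover instance.
The greedy cost-per-new-zone heuristic would pick N and X for 22, but a cheaper cover exists.
Choose V and X: together they cover West, North, Uptown, South — every zone.
Total opening cost: 7 + 14 = 21.
No cover costs less than 21.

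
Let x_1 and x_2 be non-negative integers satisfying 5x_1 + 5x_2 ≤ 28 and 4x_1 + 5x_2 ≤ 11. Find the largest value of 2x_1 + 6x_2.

The continuous relaxation peaks at (0, 2.2) with value 13.20; rounding to a feasible lattice point costs some objective.
(x_1,x_2)=(0,2): 5·0+5·2=10≤28, 4·0+5·2=10≤11, objective 12.
(x_1,x_2)=(1,1): 5·1+5·1=10≤28, 4·1+5·1=9≤11, objective 8.
(x_1,x_2)=(0,1): 5·0+5·1=5≤28, 4·0+5·1=5≤11, objective 6.
The best lattice point is (0,2), giving 12.

12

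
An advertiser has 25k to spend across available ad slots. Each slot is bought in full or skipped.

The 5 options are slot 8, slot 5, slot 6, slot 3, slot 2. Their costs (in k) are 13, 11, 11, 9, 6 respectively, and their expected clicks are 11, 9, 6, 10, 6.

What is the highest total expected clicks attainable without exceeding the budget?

Treat it as a binary knapsack problem.
Allowing fractional choices, the relaxed optimum would be about 24.5, but ad slots are indivisible.
slot 8 + slot 5: cost 13 + 11 = 24 ≤ 25, expected clicks 11 + 9 = 20.
slot 8 + slot 3: cost 13 + 9 = 22 ≤ 25, expected clicks 11 + 10 = 21.
Best is slot 8 and slot 3 with total expected clicks 21.

21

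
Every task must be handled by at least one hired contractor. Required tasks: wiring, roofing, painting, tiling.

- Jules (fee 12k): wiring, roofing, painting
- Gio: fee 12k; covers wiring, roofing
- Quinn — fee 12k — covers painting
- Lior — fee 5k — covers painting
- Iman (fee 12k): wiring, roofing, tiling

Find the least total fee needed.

The greedy cost-per-new-task heuristic would pick Jules and Iman for 24, but a cheaper cover exists.
Choose Lior and Iman: together they cover wiring, roofing, painting, tiling — every task.
Total fee: 5 + 12 = 17.
No cover costs less than 17.

17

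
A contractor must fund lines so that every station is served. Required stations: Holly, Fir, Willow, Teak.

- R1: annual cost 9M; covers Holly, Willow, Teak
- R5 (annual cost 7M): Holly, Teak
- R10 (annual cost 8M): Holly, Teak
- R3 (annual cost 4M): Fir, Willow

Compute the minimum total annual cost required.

Choose R5 and R3: together they cover Holly, Fir, Willow, Teak — every station.
Total annual cost: 7 + 4 = 11.

11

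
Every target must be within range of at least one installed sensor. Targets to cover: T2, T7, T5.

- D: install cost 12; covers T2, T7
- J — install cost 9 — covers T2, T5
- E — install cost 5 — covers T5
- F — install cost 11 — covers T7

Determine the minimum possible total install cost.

The greedy cost-per-new-target heuristic would pick J and F for 20, but a cheaper cover exists.
Choose D and E: together they cover T2, T7, T5 — every target.
Total install cost: 12 + 5 = 17.
No cover costs less than 17.

17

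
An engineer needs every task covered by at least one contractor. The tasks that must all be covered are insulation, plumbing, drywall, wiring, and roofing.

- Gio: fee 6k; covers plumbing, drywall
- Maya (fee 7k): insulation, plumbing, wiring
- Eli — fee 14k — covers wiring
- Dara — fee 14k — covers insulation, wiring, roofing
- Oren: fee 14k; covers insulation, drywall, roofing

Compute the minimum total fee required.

20

The greedy cost-per-new-task heuristic would pick Maya, Gio, and Dara for 27, but a cheaper cover exists.
Choose Gio and Dara: together they cover insulation, plumbing, drywall, wiring, roofing — every task.
Total fee: 6 + 14 = 20.
No cover costs less than 20.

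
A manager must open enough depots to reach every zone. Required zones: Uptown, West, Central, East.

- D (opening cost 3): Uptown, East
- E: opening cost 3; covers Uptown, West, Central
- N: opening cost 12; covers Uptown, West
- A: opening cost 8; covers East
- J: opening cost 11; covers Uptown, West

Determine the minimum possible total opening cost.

6

This is a weighted set-cover instance.
Choose D and E: together they cover Uptown, West, Central, East — every zone.
Total opening cost: 3 + 3 = 6.
No cover costs less than 6.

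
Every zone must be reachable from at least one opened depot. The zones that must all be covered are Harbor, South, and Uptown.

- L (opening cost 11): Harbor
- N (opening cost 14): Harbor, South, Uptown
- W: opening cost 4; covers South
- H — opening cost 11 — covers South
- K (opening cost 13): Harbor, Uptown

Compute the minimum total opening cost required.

14

This is a weighted set-cover instance.
The greedy cost-per-new-zone heuristic would pick W and K for 17, but a cheaper cover exists.
N alone covers Harbor, South, Uptown — every zone.
Total opening cost: 14.
No cover costs less than 14.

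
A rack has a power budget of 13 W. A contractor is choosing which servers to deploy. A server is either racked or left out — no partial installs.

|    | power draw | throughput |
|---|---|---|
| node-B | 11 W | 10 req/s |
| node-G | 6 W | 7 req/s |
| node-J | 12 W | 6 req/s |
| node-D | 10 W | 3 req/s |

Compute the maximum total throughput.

Take node-B: power draw 11 ≤ 13, throughput 10.
No other feasible combination does better.

10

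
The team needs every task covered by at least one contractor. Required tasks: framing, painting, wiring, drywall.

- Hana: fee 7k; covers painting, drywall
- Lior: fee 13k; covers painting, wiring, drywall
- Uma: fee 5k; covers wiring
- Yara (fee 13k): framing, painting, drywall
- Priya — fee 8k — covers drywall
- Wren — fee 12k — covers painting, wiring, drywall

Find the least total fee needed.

18

The greedy cost-per-new-task heuristic would pick Hana, Uma, and Yara for 25, but a cheaper cover exists.
Choose Uma and Yara: together they cover framing, painting, wiring, drywall — every task.
Total fee: 5 + 13 = 18.
No cover costs less than 18.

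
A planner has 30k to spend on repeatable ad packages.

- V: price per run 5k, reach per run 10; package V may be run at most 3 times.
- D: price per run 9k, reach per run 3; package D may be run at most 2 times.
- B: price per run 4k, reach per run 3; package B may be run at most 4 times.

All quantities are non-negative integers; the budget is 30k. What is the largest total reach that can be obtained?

Take 3×V and 3×B: price 27 ≤ 30, reach 3·10 + 3·3 = 39.
V has the best ratio (10/5) and is taken to its limit of 3; remaining capacity is filled optimally with the others.

39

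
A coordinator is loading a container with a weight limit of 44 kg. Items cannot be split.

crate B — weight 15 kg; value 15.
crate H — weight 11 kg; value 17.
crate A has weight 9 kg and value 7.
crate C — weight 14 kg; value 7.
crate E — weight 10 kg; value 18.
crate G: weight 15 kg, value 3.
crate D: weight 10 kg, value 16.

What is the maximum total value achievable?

Allowing fractional choices, the relaxed optimum would be about 64.0, but items are indivisible.
crate H + crate E + crate D: weight 11 + 10 + 10 = 31 ≤ 44, value 17 + 18 + 16 = 51.
crate H + crate A + crate E + crate D: weight 11 + 9 + 10 + 10 = 40 ≤ 44, value 17 + 7 + 18 + 16 = 58.
crate B + crate A + crate E + crate D: weight 15 + 9 + 10 + 10 = 44 ≤ 44, value 15 + 7 + 18 + 16 = 56.
Best is crate H, crate A, crate E, and crate D with total value 58.

58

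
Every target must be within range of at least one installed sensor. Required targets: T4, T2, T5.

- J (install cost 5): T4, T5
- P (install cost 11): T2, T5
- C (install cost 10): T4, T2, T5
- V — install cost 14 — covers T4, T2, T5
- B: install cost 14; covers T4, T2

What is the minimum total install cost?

The greedy cost-per-new-target heuristic would pick J and C for 15, but a cheaper cover exists.
C alone covers T4, T2, T5 — every target.
Total install cost: 10.
No cover costs less than 10.

10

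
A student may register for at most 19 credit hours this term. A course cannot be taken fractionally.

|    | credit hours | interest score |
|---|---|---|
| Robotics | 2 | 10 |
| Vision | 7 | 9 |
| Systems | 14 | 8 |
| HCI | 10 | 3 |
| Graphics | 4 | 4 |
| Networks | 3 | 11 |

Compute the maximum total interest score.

This is an integer program with binary decision variables.
Robotics + Systems + Networks: credit hours 2 + 14 + 3 = 19 ≤ 19, interest score 10 + 8 + 11 = 29.
Robotics + Vision + Networks: credit hours 2 + 7 + 3 = 12 ≤ 19, interest score 10 + 9 + 11 = 30.
Robotics + Vision + Graphics + Networks: credit hours 2 + 7 + 4 + 3 = 16 ≤ 19, interest score 10 + 9 + 4 + 11 = 34.
Best is Robotics, Vision, Graphics, and Networks with total interest score 34.

34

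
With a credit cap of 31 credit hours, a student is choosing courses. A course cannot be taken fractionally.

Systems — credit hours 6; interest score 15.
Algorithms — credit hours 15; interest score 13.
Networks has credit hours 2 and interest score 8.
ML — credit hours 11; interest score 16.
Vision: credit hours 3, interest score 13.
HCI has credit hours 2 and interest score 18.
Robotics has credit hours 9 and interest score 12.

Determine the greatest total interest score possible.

74

Allowing fractional choices, the relaxed optimum would be about 79.3, but courses are indivisible.
Systems + ML + Vision + HCI + Robotics: credit hours 6 + 11 + 3 + 2 + 9 = 31 ≤ 31, interest score 15 + 16 + 13 + 18 + 12 = 74.
Systems + Networks + ML + Vision + HCI: credit hours 6 + 2 + 11 + 3 + 2 = 24 ≤ 31, interest score 15 + 8 + 16 + 13 + 18 = 70.
Best is Systems, ML, Vision, HCI, and Robotics with total interest score 74.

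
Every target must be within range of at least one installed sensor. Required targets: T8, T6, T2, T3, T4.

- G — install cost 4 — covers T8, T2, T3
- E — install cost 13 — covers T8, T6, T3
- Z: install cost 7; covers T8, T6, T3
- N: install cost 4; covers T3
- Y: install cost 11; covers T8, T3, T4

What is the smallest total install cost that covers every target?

22

This is a weighted set-cover instance.
Choose G, Z, and Y: together they cover T8, T6, T2, T3, T4 — every target.
Total install cost: 4 + 7 + 11 = 22.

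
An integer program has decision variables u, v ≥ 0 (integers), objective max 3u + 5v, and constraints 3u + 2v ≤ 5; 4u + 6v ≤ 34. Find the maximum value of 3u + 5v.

(u,v)=(0,2): 3·0+2·2=4≤5, 4·0+6·2=12≤34, objective 10.
(u,v)=(1,1): 3·1+2·1=5≤5, 4·1+6·1=10≤34, objective 8.
(u,v)=(0,1): 3·0+2·1=2≤5, 4·0+6·1=6≤34, objective 5.
No feasible integer point exceeds 10.

10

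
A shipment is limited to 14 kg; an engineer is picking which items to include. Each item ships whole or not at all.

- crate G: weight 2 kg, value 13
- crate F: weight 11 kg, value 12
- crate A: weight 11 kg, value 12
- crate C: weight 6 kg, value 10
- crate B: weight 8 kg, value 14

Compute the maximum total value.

crate G + crate B: weight 2 + 8 = 10 ≤ 14, value 13 + 14 = 27.
crate G + crate F: weight 2 + 11 = 13 ≤ 14, value 13 + 12 = 25.
crate G + crate A: weight 2 + 11 = 13 ≤ 14, value 13 + 12 = 25.
Best is crate G and crate B with total value 27.

27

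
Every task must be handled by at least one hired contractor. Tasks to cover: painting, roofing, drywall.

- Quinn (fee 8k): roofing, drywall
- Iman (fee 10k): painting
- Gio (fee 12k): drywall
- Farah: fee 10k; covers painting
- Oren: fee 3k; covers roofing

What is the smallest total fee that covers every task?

This is an integer covering problem.
Choose Quinn and Iman: together they cover painting, roofing, drywall — every task.
Total fee: 8 + 10 = 18.

18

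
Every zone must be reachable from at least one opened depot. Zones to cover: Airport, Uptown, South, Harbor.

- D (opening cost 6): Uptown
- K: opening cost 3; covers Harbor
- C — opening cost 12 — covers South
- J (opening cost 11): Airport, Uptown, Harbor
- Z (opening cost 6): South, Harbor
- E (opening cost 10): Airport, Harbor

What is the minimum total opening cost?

17

The greedy cost-per-new-zone heuristic would pick K, J, and Z for 20, but a cheaper cover exists.
Choose J and Z: together they cover Airport, Uptown, South, Harbor — every zone.
Total opening cost: 11 + 6 = 17.
No cover costs less than 17.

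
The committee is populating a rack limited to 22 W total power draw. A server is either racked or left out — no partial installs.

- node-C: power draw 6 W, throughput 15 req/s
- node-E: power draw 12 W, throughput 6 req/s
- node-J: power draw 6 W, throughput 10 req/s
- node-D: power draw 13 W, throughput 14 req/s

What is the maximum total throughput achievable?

This is a 0-1 knapsack instance.
Allowing fractional choices, the relaxed optimum would be about 35.8, but servers are indivisible.
node-C + node-D: power draw 6 + 13 = 19 ≤ 22, throughput 15 + 14 = 29.
node-C + node-J: power draw 6 + 6 = 12 ≤ 22, throughput 15 + 10 = 25.
node-J + node-D: power draw 6 + 13 = 19 ≤ 22, throughput 10 + 14 = 24.
Best is node-C and node-D with total throughput 29.

29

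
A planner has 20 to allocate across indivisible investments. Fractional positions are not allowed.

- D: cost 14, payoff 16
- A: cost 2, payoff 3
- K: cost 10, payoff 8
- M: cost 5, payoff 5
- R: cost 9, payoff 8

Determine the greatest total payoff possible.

Allowing fractional choices, the relaxed optimum would be about 23.0, but investments are indivisible.
D + M: cost 14 + 5 = 19 ≤ 20, payoff 16 + 5 = 21.
D + A: cost 14 + 2 = 16 ≤ 20, payoff 16 + 3 = 19.
D: cost 14 ≤ 20, payoff 16.
Best is D and M with total payoff 21.

21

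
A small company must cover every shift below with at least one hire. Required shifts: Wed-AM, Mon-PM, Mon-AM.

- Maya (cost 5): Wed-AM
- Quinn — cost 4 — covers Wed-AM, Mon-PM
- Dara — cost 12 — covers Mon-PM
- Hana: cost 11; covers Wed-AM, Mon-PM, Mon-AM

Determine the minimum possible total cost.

11

The greedy cost-per-new-shift heuristic would pick Quinn and Hana for 15, but a cheaper cover exists.
Hana alone covers Wed-AM, Mon-PM, Mon-AM — every shift.
Total cost: 11.
No cover costs less than 11.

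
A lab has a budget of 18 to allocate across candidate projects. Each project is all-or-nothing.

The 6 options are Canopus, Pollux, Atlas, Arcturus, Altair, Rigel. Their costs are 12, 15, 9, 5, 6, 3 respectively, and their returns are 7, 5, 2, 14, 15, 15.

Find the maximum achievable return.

44

This is an integer program with binary decision variables.
Allowing fractional choices, the relaxed optimum would be about 46.3, but projects are indivisible.
Atlas + Altair + Rigel: cost 9 + 6 + 3 = 18 ≤ 18, return 2 + 15 + 15 = 32.
Arcturus + Altair + Rigel: cost 5 + 6 + 3 = 14 ≤ 18, return 14 + 15 + 15 = 44.
Best is Arcturus, Altair, and Rigel with total return 44.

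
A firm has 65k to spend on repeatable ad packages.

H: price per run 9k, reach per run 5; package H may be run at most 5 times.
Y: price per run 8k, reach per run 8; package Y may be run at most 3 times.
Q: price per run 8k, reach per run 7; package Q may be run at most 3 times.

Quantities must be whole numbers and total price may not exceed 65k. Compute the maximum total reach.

Take 1×H, 3×Y, and 3×Q: price 57 ≤ 65, reach 1·5 + 3·8 + 3·7 = 50.
Y has the best ratio (8/8) and is taken to its limit of 3; remaining capacity is filled optimally with the others.

50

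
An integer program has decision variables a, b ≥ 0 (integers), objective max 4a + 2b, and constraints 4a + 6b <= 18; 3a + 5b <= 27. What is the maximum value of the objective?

16

(a,b)=(4,0): 4·4+6·0=16≤18, 3·4+5·0=12≤27, objective 16.
(a,b)=(3,1): 4·3+6·1=18≤18, 3·3+5·1=14≤27, objective 14.
(a,b)=(3,0): 4·3+6·0=12≤18, 3·3+5·0=9≤27, objective 12.
No feasible integer point exceeds 16.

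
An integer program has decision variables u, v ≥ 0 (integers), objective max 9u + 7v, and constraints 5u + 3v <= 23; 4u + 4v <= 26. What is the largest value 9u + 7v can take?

(u,v)=(2,4): 5·2+3·4=22≤23, 4·2+4·4=24≤26, objective 46.
(u,v)=(1,5): 5·1+3·5=20≤23, 4·1+4·5=24≤26, objective 44.
(u,v)=(2,3): 5·2+3·3=19≤23, 4·2+4·3=20≤26, objective 39.
The best lattice point is (2,4), giving 46.

46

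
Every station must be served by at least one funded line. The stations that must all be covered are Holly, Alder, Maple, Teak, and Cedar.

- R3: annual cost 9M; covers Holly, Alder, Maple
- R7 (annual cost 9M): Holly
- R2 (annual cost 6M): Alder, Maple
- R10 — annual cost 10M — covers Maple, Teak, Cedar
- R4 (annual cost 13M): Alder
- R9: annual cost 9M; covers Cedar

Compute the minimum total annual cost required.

19

Choose R3 and R10: together they cover Holly, Alder, Maple, Teak, Cedar — every station.
Total annual cost: 9 + 10 = 19.
No cover costs less than 19.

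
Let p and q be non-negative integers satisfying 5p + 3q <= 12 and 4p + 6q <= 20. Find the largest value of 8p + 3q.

(p,q)=(2,0): 5·2+3·0=10≤12, 4·2+6·0=8≤20, objective 16.
(p,q)=(1,1): 5·1+3·1=8≤12, 4·1+6·1=10≤20, objective 11.
(p,q)=(1,0): 5·1+3·0=5≤12, 4·1+6·0=4≤20, objective 8.
The best lattice point is (2,0), giving 16.

16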